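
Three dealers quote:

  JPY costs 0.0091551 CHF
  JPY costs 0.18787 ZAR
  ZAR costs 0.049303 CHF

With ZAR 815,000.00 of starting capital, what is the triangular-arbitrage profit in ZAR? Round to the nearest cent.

Profit: ZAR 9,565.76

Profitable loop is ZAR → CHF → JPY → ZAR:
ZAR 815,000.00 × 0.049303 = CHF 40,181.94
CHF 40,181.94 ÷ 0.0091551 = JPY 4,389,023
JPY 4,389,023 × 0.18787 = ZAR 824,565.76
Profit = ZAR 824,565.76 − ZAR 815,000.00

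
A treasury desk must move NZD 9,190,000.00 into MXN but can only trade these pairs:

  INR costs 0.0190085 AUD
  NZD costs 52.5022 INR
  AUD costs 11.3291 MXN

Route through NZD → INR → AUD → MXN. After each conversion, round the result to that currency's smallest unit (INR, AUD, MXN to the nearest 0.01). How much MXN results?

NZD 9,190,000.00 × 52.5022 = INR 482,495,218.00
INR 482,495,218.00 × 0.0190085 = AUD 9,171,510.35
AUD 9,171,510.35 × 11.3291 = MXN 103,904,957.91

MXN 103,904,957.91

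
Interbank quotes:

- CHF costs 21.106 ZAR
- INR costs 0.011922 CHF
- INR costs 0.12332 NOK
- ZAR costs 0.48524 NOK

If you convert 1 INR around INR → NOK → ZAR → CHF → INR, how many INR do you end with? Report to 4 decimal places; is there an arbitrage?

Around INR → NOK → ZAR → CHF → INR: 1 × 0.12332 ÷ 0.48524 ÷ 21.106 ÷ 0.011922 = 1.010001
Product > 1; profitable direction is INR → NOK → ZAR → CHF → INR.

1.0100 (arbitrage exists)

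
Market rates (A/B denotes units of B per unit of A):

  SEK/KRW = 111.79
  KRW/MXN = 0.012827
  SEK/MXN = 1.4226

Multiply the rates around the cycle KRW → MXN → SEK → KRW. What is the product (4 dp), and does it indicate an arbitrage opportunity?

1.0080 (arbitrage exists)

Around KRW → MXN → SEK → KRW: 1 × 0.012827 ÷ 1.4226 × 111.79 = 1.007965
Product > 1; profitable direction is KRW → MXN → SEK → KRW.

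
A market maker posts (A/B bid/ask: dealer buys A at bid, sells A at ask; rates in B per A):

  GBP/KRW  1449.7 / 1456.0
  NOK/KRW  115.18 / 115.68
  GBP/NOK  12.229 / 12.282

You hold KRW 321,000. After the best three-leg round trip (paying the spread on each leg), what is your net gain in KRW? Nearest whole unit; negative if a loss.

Best loop KRW → NOK → GBP → KRW:
KRW 321,000 ÷ 115.68 (buy NOK at ask) = NOK 2,774.90
NOK 2,774.90 ÷ 12.282 (buy GBP at ask) = GBP 225.93
GBP 225.93 × 1449.7 (sell GBP at bid) = KRW 327,534

Net profit: KRW 6,534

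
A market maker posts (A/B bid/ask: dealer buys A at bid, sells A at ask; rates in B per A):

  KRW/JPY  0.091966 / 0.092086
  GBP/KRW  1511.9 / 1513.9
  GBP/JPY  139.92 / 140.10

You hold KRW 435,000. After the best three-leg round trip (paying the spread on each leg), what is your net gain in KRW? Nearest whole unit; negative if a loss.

Best loop KRW → GBP → JPY → KRW:
KRW 435,000 ÷ 1513.9 (buy GBP at ask) = GBP 287.34
GBP 287.34 × 139.92 (sell GBP at bid) = JPY 40,204
JPY 40,204 ÷ 0.092086 (buy KRW at ask) = KRW 436,594

Net profit: KRW 1,594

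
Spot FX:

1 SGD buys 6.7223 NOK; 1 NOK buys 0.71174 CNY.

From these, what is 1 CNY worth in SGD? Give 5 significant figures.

1 CNY ÷ 0.71174 = 1.40501 NOK
1.40501 NOK ÷ 6.7223 = 0.209007 SGD

CNY/SGD = 0.20901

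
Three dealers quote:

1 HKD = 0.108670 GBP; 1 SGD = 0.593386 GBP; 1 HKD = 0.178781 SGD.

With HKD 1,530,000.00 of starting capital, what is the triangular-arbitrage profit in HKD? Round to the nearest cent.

Profitable loop is HKD → GBP → SGD → HKD:
HKD 1,530,000.00 × 0.108670 = GBP 166,265.10
GBP 166,265.10 ÷ 0.593386 = SGD 280,197.21
SGD 280,197.21 ÷ 0.178781 = HKD 1,567,265.02
Profit = HKD 1,567,265.02 − HKD 1,530,000.00

Profit: HKD 37,265.02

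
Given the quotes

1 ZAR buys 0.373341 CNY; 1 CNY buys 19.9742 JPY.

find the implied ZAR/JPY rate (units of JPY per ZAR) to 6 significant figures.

ZAR/JPY = 7.45719

1 ZAR × 0.373341 = 0.373341 CNY
0.373341 CNY × 19.9742 = 7.45719 JPY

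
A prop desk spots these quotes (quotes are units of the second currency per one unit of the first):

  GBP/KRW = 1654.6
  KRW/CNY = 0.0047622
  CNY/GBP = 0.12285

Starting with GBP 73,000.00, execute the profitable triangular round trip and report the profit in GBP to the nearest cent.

Profitable loop is GBP → CNY → KRW → GBP:
GBP 73,000.00 ÷ 0.12285 = CNY 594,220.59
CNY 594,220.59 ÷ 0.0047622 = KRW 124,778,589
KRW 124,778,589 ÷ 1654.6 = GBP 75,413.14
Profit = GBP 75,413.14 − GBP 73,000.00

Profit: GBP 2,413.14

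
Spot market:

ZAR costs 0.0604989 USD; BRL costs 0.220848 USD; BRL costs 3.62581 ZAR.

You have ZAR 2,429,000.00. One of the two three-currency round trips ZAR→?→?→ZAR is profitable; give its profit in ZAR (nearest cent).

Profitable loop is ZAR → BRL → USD → ZAR:
ZAR 2,429,000.00 ÷ 3.62581 = BRL 669,919.27
BRL 669,919.27 × 0.220848 = USD 147,950.33
USD 147,950.33 ÷ 0.0604989 = ZAR 2,445,504.49
Profit = ZAR 2,445,504.49 − ZAR 2,429,000.00

Profit: ZAR 16,504.49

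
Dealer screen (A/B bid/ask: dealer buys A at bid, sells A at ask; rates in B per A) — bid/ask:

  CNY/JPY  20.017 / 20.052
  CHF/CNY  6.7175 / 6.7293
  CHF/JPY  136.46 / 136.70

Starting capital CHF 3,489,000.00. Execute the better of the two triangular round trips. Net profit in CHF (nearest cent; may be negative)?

Net profit: CHF 39,407.61

Best loop CHF → JPY → CNY → CHF:
CHF 3,489,000.00 × 136.46 (sell CHF at bid) = JPY 476,108,940
JPY 476,108,940 ÷ 20.052 (buy CNY at ask) = CNY 23,743,713.35
CNY 23,743,713.35 ÷ 6.7293 (buy CHF at ask) = CHF 3,528,407.61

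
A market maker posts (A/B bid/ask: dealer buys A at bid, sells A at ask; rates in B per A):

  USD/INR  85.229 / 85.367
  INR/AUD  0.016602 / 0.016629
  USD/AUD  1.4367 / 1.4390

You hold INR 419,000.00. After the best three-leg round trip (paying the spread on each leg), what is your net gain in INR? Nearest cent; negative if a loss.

Best loop INR → USD → AUD → INR:
INR 419,000.00 ÷ 85.367 (buy USD at ask) = USD 4,908.22
USD 4,908.22 × 1.4367 (sell USD at bid) = AUD 7,051.64
AUD 7,051.64 ÷ 0.016629 (buy INR at ask) = INR 424,056.73

Net profit: INR 5,056.73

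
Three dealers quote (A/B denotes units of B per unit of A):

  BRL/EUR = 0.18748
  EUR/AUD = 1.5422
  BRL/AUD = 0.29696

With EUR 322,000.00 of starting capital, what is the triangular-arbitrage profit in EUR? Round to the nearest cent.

Profit: EUR 8,718.27

Profitable loop is EUR → BRL → AUD → EUR:
EUR 322,000.00 ÷ 0.18748 = BRL 1,717,516.54
BRL 1,717,516.54 × 0.29696 = AUD 510,033.71
AUD 510,033.71 ÷ 1.5422 = EUR 330,718.27
Profit = EUR 330,718.27 − EUR 322,000.00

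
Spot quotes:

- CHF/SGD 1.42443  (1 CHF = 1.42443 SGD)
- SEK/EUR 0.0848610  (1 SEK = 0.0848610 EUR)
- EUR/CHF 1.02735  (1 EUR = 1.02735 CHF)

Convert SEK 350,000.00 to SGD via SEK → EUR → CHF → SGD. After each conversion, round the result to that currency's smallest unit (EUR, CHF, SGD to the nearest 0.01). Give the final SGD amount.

SGD 43,464.60

SEK 350,000.00 × 0.0848610 = EUR 29,701.35
EUR 29,701.35 × 1.02735 = CHF 30,513.68
CHF 30,513.68 × 1.42443 = SGD 43,464.60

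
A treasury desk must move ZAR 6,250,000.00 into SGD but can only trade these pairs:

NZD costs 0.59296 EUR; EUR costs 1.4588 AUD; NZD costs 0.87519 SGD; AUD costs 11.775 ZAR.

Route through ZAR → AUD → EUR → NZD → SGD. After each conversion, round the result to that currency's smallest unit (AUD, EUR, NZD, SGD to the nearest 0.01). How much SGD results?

SGD 537,032.16

ZAR 6,250,000.00 ÷ 11.775 = AUD 530,785.56
AUD 530,785.56 ÷ 1.4588 = EUR 363,850.81
EUR 363,850.81 ÷ 0.59296 = NZD 613,617.80
NZD 613,617.80 × 0.87519 = SGD 537,032.16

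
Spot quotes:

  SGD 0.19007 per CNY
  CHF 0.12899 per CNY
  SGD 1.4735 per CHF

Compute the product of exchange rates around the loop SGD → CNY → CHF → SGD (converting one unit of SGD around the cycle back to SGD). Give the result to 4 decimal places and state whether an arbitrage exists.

Around SGD → CNY → CHF → SGD: 1 ÷ 0.19007 × 0.12899 × 1.4735 = 0.999983
Product ≈ 1 (deviation 0.002%, within rounding noise).

1.0000 (no arbitrage)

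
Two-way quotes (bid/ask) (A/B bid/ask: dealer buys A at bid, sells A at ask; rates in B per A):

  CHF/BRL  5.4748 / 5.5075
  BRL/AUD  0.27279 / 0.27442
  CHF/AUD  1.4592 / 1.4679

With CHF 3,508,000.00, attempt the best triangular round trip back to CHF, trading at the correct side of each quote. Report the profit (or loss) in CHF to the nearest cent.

Net profit: CHF 61,109.06

Best loop CHF → BRL → AUD → CHF:
CHF 3,508,000.00 × 5.4748 (sell CHF at bid) = BRL 19,205,598.40
BRL 19,205,598.40 × 0.27279 (sell BRL at bid) = AUD 5,239,095.19
AUD 5,239,095.19 ÷ 1.4679 (buy CHF at ask) = CHF 3,569,109.06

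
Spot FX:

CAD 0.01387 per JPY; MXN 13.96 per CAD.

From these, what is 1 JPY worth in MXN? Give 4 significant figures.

1 JPY × 0.01387 = 0.01387 CAD
0.01387 CAD × 13.96 = 0.193625 MXN

JPY/MXN = 0.1936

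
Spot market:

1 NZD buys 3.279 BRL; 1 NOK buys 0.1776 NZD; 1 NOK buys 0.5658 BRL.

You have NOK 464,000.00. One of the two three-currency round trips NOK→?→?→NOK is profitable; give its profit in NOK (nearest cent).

Profit: NOK 13,572.62

Profitable loop is NOK → NZD → BRL → NOK:
NOK 464,000.00 × 0.1776 = NZD 82,406.40
NZD 82,406.40 × 3.279 = BRL 270,210.59
BRL 270,210.59 ÷ 0.5658 = NOK 477,572.62
Profit = NOK 477,572.62 − NOK 464,000.00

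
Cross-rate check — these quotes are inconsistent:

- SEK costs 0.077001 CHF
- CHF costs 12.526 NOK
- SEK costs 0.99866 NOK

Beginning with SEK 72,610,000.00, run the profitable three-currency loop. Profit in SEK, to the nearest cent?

Profit: SEK 2,570,518.95

Profitable loop is SEK → NOK → CHF → SEK:
SEK 72,610,000.00 × 0.99866 = NOK 72,512,702.60
NOK 72,512,702.60 ÷ 12.526 = CHF 5,788,975.14
CHF 5,788,975.14 ÷ 0.077001 = SEK 75,180,518.95
Profit = SEK 75,180,518.95 − SEK 72,610,000.00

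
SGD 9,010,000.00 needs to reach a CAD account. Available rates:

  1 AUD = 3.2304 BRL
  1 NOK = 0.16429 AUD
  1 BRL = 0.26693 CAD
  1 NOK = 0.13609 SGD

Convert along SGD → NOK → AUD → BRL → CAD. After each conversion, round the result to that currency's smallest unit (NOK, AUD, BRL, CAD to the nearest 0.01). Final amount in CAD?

CAD 9,379,148.13

SGD 9,010,000.00 ÷ 0.13609 = NOK 66,206,187.08
NOK 66,206,187.08 × 0.16429 = AUD 10,877,014.48
AUD 10,877,014.48 × 3.2304 = BRL 35,137,107.58
BRL 35,137,107.58 × 0.26693 = CAD 9,379,148.13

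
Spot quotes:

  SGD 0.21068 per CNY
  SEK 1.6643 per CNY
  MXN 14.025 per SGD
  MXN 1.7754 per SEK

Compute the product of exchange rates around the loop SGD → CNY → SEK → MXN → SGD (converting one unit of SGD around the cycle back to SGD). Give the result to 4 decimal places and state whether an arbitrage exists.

1.0000 (no arbitrage)

Around SGD → CNY → SEK → MXN → SGD: 1 ÷ 0.21068 × 1.6643 × 1.7754 ÷ 14.025 = 1.000004
Product ≈ 1 (deviation 0.000%, within rounding noise).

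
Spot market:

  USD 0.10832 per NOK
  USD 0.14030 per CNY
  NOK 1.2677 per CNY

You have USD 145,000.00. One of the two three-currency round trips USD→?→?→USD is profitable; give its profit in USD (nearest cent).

Profit: USD 3,149.62

Profitable loop is USD → NOK → CNY → USD:
USD 145,000.00 ÷ 0.10832 = NOK 1,338,626.29
NOK 1,338,626.29 ÷ 1.2677 = CNY 1,055,948.80
CNY 1,055,948.80 × 0.14030 = USD 148,149.62
Profit = USD 148,149.62 − USD 145,000.00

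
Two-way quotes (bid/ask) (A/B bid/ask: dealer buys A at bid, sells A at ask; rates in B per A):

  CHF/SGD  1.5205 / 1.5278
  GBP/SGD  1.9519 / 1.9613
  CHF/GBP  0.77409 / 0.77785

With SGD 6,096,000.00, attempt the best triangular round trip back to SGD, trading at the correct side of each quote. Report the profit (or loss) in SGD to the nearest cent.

Best loop SGD → GBP → CHF → SGD:
SGD 6,096,000.00 ÷ 1.9613 (buy GBP at ask) = GBP 3,108,142.56
GBP 3,108,142.56 ÷ 0.77785 (buy CHF at ask) = CHF 3,995,812.25
CHF 3,995,812.25 × 1.5205 (sell CHF at bid) = SGD 6,075,632.53

Net result: SGD -20,367.47 (no profitable arbitrage after spreads)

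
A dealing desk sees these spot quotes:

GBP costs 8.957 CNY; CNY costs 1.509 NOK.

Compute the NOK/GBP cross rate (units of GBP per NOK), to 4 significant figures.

1 NOK ÷ 1.509 = 0.662691 CNY
0.662691 CNY ÷ 8.957 = 0.0739858 GBP

NOK/GBP = 0.07399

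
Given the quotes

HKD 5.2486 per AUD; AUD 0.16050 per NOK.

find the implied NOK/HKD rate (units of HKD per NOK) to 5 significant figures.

NOK/HKD = 0.84240

1 NOK × 0.16050 = 0.1605 AUD
0.1605 AUD × 5.2486 = 0.8424 HKD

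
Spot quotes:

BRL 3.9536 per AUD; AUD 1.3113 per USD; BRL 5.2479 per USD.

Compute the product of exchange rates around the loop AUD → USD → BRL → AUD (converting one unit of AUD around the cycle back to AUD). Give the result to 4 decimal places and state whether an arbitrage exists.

1.0123 (arbitrage exists)

Around AUD → USD → BRL → AUD: 1 ÷ 1.3113 × 5.2479 ÷ 3.9536 = 1.012257
Product > 1; profitable direction is AUD → USD → BRL → AUD.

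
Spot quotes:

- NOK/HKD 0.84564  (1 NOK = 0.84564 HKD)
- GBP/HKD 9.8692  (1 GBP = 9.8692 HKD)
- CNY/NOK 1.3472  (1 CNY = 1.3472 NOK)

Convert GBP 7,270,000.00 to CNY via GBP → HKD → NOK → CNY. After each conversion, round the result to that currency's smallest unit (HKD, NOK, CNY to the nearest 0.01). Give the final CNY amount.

GBP 7,270,000.00 × 9.8692 = HKD 71,749,084.00
HKD 71,749,084.00 ÷ 0.84564 = NOK 84,845,896.60
NOK 84,845,896.60 ÷ 1.3472 = CNY 62,979,436.31

CNY 62,979,436.31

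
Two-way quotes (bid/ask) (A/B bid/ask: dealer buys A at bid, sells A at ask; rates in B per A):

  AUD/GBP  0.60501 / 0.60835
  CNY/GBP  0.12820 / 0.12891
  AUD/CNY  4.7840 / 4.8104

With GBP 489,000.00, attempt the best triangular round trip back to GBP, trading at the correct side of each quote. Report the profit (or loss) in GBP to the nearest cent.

Net profit: GBP 3,985.95

Best loop GBP → AUD → CNY → GBP:
GBP 489,000.00 ÷ 0.60835 (buy AUD at ask) = AUD 803,813.59
AUD 803,813.59 × 4.7840 (sell AUD at bid) = CNY 3,845,444.23
CNY 3,845,444.23 × 0.12820 (sell CNY at bid) = GBP 492,985.95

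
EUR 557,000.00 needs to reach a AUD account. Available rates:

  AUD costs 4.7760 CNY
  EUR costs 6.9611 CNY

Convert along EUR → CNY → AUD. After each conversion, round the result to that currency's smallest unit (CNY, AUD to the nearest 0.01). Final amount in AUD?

EUR 557,000.00 × 6.9611 = CNY 3,877,332.70
CNY 3,877,332.70 ÷ 4.7760 = AUD 811,836.83

AUD 811,836.83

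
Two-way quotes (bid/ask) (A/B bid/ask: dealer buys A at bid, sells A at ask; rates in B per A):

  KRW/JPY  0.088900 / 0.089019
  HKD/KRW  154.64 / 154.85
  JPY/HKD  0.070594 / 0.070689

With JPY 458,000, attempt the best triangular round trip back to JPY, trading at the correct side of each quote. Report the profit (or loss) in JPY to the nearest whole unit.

Net profit: JPY 12,024

Best loop JPY → KRW → HKD → JPY:
JPY 458,000 ÷ 0.089019 (buy KRW at ask) = KRW 5,144,969
KRW 5,144,969 ÷ 154.85 (buy HKD at ask) = HKD 33,225.50
HKD 33,225.50 ÷ 0.070689 (buy JPY at ask) = JPY 470,024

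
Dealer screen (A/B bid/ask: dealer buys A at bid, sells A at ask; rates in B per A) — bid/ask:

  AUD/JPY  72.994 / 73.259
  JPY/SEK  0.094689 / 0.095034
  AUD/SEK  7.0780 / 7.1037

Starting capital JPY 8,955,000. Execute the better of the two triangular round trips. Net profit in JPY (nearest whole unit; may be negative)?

Best loop JPY → AUD → SEK → JPY:
JPY 8,955,000 ÷ 73.259 (buy AUD at ask) = AUD 122,237.54
AUD 122,237.54 × 7.0780 (sell AUD at bid) = SEK 865,197.31
SEK 865,197.31 ÷ 0.095034 (buy JPY at ask) = JPY 9,104,082

Net profit: JPY 149,082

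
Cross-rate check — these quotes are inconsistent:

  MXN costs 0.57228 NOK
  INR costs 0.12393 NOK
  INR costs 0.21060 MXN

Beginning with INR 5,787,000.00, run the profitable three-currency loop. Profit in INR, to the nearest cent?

Profitable loop is INR → NOK → MXN → INR:
INR 5,787,000.00 × 0.12393 = NOK 717,182.91
NOK 717,182.91 ÷ 0.57228 = MXN 1,253,202.82
MXN 1,253,202.82 ÷ 0.21060 = INR 5,950,630.68
Profit = INR 5,950,630.68 − INR 5,787,000.00

Profit: INR 163,630.68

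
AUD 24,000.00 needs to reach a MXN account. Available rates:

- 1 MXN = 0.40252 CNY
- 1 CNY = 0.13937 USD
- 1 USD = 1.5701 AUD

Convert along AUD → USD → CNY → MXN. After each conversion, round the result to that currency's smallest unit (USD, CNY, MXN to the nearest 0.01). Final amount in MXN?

AUD 24,000.00 ÷ 1.5701 = USD 15,285.65
USD 15,285.65 ÷ 0.13937 = CNY 109,676.76
CNY 109,676.76 ÷ 0.40252 = MXN 272,475.31

MXN 272,475.31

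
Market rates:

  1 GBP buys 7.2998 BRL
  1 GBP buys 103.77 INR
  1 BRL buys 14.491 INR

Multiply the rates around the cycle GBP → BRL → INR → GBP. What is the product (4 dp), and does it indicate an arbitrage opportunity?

Around GBP → BRL → INR → GBP: 1 × 7.2998 × 14.491 ÷ 103.77 = 1.019383
Product > 1; profitable direction is GBP → BRL → INR → GBP.

1.0194 (arbitrage exists)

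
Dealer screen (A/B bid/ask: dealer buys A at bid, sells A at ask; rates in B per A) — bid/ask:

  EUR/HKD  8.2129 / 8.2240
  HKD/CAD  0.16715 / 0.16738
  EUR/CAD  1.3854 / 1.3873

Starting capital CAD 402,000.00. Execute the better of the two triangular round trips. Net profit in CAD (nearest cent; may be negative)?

Net profit: CAD 2,589.47

Best loop CAD → HKD → EUR → CAD:
CAD 402,000.00 ÷ 0.16738 (buy HKD at ask) = HKD 2,401,720.64
HKD 2,401,720.64 ÷ 8.2240 (buy EUR at ask) = EUR 292,038.02
EUR 292,038.02 × 1.3854 (sell EUR at bid) = CAD 404,589.47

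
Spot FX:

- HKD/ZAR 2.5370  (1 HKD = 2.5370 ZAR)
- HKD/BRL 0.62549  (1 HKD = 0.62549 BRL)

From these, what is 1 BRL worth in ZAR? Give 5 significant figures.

BRL/ZAR = 4.0560

1 BRL ÷ 0.62549 = 1.59875 HKD
1.59875 HKD × 2.5370 = 4.05602 ZAR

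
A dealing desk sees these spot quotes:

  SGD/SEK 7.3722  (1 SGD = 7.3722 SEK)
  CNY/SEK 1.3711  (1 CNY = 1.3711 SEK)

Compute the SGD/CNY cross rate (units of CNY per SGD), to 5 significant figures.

1 SGD × 7.3722 = 7.3722 SEK
7.3722 SEK ÷ 1.3711 = 5.37685 CNY

SGD/CNY = 5.3769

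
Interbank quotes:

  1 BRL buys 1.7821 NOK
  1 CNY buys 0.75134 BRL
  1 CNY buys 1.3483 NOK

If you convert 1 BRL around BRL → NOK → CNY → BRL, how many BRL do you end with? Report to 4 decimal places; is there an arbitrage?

0.9931 (arbitrage exists)

Around BRL → NOK → CNY → BRL: 1 × 1.7821 ÷ 1.3483 × 0.75134 = 0.993075
Product < 1; profitable direction is BRL → CNY → NOK → BRL.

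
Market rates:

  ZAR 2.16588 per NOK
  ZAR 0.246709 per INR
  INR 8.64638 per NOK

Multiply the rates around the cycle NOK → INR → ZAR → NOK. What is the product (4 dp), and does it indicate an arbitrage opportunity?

0.9849 (arbitrage exists)

Around NOK → INR → ZAR → NOK: 1 × 8.64638 × 0.246709 ÷ 2.16588 = 0.984884
Product < 1; profitable direction is NOK → ZAR → INR → NOK.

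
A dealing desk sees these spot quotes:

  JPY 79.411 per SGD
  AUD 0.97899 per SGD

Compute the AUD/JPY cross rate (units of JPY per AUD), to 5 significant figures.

AUD/JPY = 81.115

1 AUD ÷ 0.97899 = 1.02146 SGD
1.02146 SGD × 79.411 = 81.1152 JPY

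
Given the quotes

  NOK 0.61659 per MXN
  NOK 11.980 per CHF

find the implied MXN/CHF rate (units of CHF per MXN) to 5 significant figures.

1 MXN × 0.61659 = 0.61659 NOK
0.61659 NOK ÷ 11.980 = 0.0514683 CHF

MXN/CHF = 0.051468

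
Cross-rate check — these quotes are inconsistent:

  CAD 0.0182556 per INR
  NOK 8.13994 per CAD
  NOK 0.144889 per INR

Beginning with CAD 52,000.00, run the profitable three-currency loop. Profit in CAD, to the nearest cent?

Profit: CAD 1,331.68

Profitable loop is CAD → NOK → INR → CAD:
CAD 52,000.00 × 8.13994 = NOK 423,276.88
NOK 423,276.88 ÷ 0.144889 = INR 2,921,387.27
INR 2,921,387.27 × 0.0182556 = CAD 53,331.68
Profit = CAD 53,331.68 − CAD 52,000.00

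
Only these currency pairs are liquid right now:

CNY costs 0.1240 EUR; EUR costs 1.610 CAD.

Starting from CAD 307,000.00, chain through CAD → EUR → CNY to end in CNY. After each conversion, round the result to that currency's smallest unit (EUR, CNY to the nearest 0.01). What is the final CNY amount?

CNY 1,537,767.98

CAD 307,000.00 ÷ 1.610 = EUR 190,683.23
EUR 190,683.23 ÷ 0.1240 = CNY 1,537,767.98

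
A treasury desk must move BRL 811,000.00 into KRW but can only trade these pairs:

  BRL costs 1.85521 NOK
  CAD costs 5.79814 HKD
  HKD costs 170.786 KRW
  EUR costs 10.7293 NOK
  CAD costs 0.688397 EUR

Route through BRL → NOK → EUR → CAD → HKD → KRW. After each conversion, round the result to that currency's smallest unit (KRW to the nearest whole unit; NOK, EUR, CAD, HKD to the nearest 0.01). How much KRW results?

BRL 811,000.00 × 1.85521 = NOK 1,504,575.31
NOK 1,504,575.31 ÷ 10.7293 = EUR 140,230.52
EUR 140,230.52 ÷ 0.688397 = CAD 203,705.88
CAD 203,705.88 × 5.79814 = HKD 1,181,115.21
HKD 1,181,115.21 × 170.786 = KRW 201,717,942

KRW 201,717,942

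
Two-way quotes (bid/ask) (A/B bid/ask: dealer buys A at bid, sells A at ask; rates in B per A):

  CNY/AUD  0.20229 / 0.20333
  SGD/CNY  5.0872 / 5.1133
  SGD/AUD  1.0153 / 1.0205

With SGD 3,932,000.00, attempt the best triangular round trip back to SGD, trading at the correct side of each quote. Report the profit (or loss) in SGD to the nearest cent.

Best loop SGD → CNY → AUD → SGD:
SGD 3,932,000.00 × 5.0872 (sell SGD at bid) = CNY 20,002,870.40
CNY 20,002,870.40 × 0.20229 (sell CNY at bid) = AUD 4,046,380.65
AUD 4,046,380.65 ÷ 1.0205 (buy SGD at ask) = SGD 3,965,096.18

Net profit: SGD 33,096.18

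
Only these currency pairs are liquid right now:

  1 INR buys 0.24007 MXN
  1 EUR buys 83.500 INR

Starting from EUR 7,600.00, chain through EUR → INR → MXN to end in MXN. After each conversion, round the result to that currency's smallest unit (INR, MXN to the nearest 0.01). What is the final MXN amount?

MXN 152,348.42

EUR 7,600.00 × 83.500 = INR 634,600.00
INR 634,600.00 × 0.24007 = MXN 152,348.42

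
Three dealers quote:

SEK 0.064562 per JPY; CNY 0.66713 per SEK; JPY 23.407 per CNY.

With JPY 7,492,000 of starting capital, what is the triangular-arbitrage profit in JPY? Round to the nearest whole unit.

Profit: JPY 61,200

Profitable loop is JPY → SEK → CNY → JPY:
JPY 7,492,000 × 0.064562 = SEK 483,698.50
SEK 483,698.50 × 0.66713 = CNY 322,689.78
CNY 322,689.78 × 23.407 = JPY 7,553,200
Profit = JPY 7,553,200 − JPY 7,492,000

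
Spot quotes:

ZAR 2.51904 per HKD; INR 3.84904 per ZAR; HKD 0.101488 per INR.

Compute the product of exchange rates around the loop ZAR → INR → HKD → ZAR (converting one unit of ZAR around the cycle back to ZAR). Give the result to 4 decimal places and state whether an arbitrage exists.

0.9840 (arbitrage exists)

Around ZAR → INR → HKD → ZAR: 1 × 3.84904 × 0.101488 × 2.51904 = 0.984016
Product < 1; profitable direction is ZAR → HKD → INR → ZAR.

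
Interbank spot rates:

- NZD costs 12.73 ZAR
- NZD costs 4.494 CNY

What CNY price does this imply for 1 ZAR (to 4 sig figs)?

1 ZAR ÷ 12.73 = 0.0785546 NZD
0.0785546 NZD × 4.494 = 0.353024 CNY

ZAR/CNY = 0.3530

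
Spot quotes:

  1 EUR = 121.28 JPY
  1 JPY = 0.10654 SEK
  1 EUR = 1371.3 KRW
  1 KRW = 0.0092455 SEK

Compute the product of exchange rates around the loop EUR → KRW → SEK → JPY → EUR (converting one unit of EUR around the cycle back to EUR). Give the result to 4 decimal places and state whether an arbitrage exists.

0.9812 (arbitrage exists)

Around EUR → KRW → SEK → JPY → EUR: 1 × 1371.3 × 0.0092455 ÷ 0.10654 ÷ 121.28 = 0.981208
Product < 1; profitable direction is EUR → JPY → SEK → KRW → EUR.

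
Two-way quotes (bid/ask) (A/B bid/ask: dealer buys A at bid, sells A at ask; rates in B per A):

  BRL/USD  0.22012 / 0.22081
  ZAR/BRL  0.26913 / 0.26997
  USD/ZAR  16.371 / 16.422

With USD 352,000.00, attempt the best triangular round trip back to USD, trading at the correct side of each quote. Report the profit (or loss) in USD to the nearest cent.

Best loop USD → BRL → ZAR → USD:
USD 352,000.00 ÷ 0.22081 (buy BRL at ask) = BRL 1,594,130.70
BRL 1,594,130.70 ÷ 0.26997 (buy ZAR at ask) = ZAR 5,904,843.87
ZAR 5,904,843.87 ÷ 16.422 (buy USD at ask) = USD 359,569.11

Net profit: USD 7,569.11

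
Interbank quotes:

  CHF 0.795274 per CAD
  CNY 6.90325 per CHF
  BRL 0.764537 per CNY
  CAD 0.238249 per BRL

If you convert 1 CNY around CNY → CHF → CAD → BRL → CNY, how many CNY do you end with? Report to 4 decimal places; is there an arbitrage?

Around CNY → CHF → CAD → BRL → CNY: 1 ÷ 6.90325 ÷ 0.795274 ÷ 0.238249 ÷ 0.764537 = 1.000000
Product ≈ 1 (deviation 0.000%, within rounding noise).

1.0000 (no arbitrage)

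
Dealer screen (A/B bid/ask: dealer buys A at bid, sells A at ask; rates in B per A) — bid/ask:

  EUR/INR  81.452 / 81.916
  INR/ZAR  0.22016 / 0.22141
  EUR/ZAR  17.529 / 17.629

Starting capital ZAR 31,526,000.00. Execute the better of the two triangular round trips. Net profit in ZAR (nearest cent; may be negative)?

Net profit: ZAR 542,700.57

Best loop ZAR → EUR → INR → ZAR:
ZAR 31,526,000.00 ÷ 17.629 (buy EUR at ask) = EUR 1,788,303.36
EUR 1,788,303.36 × 81.452 (sell EUR at bid) = INR 145,660,885.59
INR 145,660,885.59 × 0.22016 (sell INR at bid) = ZAR 32,068,700.57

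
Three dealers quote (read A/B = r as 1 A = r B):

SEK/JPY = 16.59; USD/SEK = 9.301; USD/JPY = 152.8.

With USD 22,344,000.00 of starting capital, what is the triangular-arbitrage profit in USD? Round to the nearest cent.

Profit: USD 219,870.52

Profitable loop is USD → SEK → JPY → USD:
USD 22,344,000.00 × 9.301 = SEK 207,821,544.00
SEK 207,821,544.00 × 16.59 = JPY 3,447,759,415
JPY 3,447,759,415 ÷ 152.8 = USD 22,563,870.52
Profit = USD 22,563,870.52 − USD 22,344,000.00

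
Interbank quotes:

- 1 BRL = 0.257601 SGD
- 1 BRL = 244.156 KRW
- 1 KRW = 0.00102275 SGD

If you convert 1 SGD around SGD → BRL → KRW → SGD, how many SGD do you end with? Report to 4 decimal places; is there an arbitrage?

0.9694 (arbitrage exists)

Around SGD → BRL → KRW → SGD: 1 ÷ 0.257601 × 244.156 × 0.00102275 = 0.969369
Product < 1; profitable direction is SGD → KRW → BRL → SGD.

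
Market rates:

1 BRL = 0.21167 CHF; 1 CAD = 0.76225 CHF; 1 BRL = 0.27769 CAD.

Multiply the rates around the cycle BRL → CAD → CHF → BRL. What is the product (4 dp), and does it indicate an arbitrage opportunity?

Around BRL → CAD → CHF → BRL: 1 × 0.27769 × 0.76225 ÷ 0.21167 = 0.999996
Product ≈ 1 (deviation 0.000%, within rounding noise).

1.0000 (no arbitrage)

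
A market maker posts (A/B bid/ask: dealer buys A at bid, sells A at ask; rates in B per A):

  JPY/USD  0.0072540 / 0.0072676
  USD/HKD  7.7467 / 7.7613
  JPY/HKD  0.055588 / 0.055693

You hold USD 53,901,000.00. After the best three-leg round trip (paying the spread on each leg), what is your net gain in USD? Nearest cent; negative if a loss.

Net profit: USD 485,423.35

Best loop USD → HKD → JPY → USD:
USD 53,901,000.00 × 7.7467 (sell USD at bid) = HKD 417,554,876.70
HKD 417,554,876.70 ÷ 0.055693 (buy JPY at ask) = JPY 7,497,439,116
JPY 7,497,439,116 × 0.0072540 (sell JPY at bid) = USD 54,386,423.35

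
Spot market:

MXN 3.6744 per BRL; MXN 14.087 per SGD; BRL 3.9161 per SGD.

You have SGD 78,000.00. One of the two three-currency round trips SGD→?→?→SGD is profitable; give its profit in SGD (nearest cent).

Profitable loop is SGD → BRL → MXN → SGD:
SGD 78,000.00 × 3.9161 = BRL 305,455.80
BRL 305,455.80 × 3.6744 = MXN 1,122,366.79
MXN 1,122,366.79 ÷ 14.087 = SGD 79,673.94
Profit = SGD 79,673.94 − SGD 78,000.00

Profit: SGD 1,673.94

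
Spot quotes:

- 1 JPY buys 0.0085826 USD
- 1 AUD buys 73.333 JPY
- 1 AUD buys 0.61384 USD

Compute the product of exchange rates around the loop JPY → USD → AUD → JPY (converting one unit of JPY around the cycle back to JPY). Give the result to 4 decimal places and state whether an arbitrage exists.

Around JPY → USD → AUD → JPY: 1 × 0.0085826 ÷ 0.61384 × 73.333 = 1.025329
Product > 1; profitable direction is JPY → USD → AUD → JPY.

1.0253 (arbitrage exists)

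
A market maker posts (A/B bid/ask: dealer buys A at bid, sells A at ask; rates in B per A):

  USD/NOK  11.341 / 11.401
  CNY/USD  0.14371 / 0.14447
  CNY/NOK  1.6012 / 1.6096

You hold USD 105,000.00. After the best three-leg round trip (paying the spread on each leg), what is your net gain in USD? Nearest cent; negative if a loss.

Best loop USD → NOK → CNY → USD:
USD 105,000.00 × 11.341 (sell USD at bid) = NOK 1,190,805.00
NOK 1,190,805.00 ÷ 1.6096 (buy CNY at ask) = CNY 739,814.24
CNY 739,814.24 × 0.14371 (sell CNY at bid) = USD 106,318.70

Net profit: USD 1,318.70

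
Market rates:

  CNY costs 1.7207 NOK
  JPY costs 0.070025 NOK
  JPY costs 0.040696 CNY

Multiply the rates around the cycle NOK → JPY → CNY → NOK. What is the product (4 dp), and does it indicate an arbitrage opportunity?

Around NOK → JPY → CNY → NOK: 1 ÷ 0.070025 × 0.040696 × 1.7207 = 1.000009
Product ≈ 1 (deviation 0.001%, within rounding noise).

1.0000 (no arbitrage)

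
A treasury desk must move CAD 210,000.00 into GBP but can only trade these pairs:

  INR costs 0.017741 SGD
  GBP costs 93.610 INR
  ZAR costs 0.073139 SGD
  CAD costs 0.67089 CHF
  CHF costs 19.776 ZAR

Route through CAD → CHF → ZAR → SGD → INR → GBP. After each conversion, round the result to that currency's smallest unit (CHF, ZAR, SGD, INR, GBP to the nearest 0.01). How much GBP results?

GBP 122,703.72

CAD 210,000.00 × 0.67089 = CHF 140,886.90
CHF 140,886.90 × 19.776 = ZAR 2,786,179.33
ZAR 2,786,179.33 × 0.073139 = SGD 203,778.37
SGD 203,778.37 ÷ 0.017741 = INR 11,486,295.59
INR 11,486,295.59 ÷ 93.610 = GBP 122,703.72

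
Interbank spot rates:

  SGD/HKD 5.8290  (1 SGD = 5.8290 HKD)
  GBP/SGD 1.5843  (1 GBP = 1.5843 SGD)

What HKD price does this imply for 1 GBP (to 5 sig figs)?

1 GBP × 1.5843 = 1.5843 SGD
1.5843 SGD × 5.8290 = 9.23488 HKD

GBP/HKD = 9.2349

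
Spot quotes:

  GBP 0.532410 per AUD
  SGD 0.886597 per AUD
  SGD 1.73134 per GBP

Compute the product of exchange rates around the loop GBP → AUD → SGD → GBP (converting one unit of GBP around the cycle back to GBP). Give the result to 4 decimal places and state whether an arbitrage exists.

0.9618 (arbitrage exists)

Around GBP → AUD → SGD → GBP: 1 ÷ 0.532410 × 0.886597 ÷ 1.73134 = 0.961829
Product < 1; profitable direction is GBP → SGD → AUD → GBP.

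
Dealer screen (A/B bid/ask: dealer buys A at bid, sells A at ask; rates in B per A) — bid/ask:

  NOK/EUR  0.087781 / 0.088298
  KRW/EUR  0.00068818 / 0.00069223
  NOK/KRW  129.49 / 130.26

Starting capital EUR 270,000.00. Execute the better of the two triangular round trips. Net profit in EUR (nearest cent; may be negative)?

Best loop EUR → NOK → KRW → EUR:
EUR 270,000.00 ÷ 0.088298 (buy NOK at ask) = NOK 3,057,826.90
NOK 3,057,826.90 × 129.49 (sell NOK at bid) = KRW 395,958,006
KRW 395,958,006 × 0.00068818 (sell KRW at bid) = EUR 272,490.38

Net profit: EUR 2,490.38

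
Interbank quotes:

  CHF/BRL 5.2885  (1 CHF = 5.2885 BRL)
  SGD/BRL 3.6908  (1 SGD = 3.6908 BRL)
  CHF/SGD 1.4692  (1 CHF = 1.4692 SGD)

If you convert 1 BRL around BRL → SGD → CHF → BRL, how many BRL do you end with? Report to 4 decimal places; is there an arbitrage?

0.9753 (arbitrage exists)

Around BRL → SGD → CHF → BRL: 1 ÷ 3.6908 ÷ 1.4692 × 5.2885 = 0.975284
Product < 1; profitable direction is BRL → CHF → SGD → BRL.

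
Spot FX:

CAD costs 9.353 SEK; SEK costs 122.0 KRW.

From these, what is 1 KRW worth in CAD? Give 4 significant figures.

KRW/CAD = 0.0008764

1 KRW ÷ 122.0 = 0.00819672 SEK
0.00819672 SEK ÷ 9.353 = 0.000876373 CAD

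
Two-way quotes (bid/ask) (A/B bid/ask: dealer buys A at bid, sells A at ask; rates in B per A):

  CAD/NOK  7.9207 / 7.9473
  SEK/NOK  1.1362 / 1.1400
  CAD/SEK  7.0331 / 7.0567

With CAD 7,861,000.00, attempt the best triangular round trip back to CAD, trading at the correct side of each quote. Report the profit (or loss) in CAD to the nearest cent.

Net profit: CAD 43,233.59

Best loop CAD → SEK → NOK → CAD:
CAD 7,861,000.00 × 7.0331 (sell CAD at bid) = SEK 55,287,199.10
SEK 55,287,199.10 × 1.1362 (sell SEK at bid) = NOK 62,817,315.62
NOK 62,817,315.62 ÷ 7.9473 (buy CAD at ask) = CAD 7,904,233.59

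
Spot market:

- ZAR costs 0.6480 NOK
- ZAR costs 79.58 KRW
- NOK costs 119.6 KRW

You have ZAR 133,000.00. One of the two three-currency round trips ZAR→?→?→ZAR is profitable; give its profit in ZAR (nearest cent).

Profitable loop is ZAR → KRW → NOK → ZAR:
ZAR 133,000.00 × 79.58 = KRW 10,584,140
KRW 10,584,140 ÷ 119.6 = NOK 88,496.15
NOK 88,496.15 ÷ 0.6480 = ZAR 136,568.14
Profit = ZAR 136,568.14 − ZAR 133,000.00

Profit: ZAR 3,568.14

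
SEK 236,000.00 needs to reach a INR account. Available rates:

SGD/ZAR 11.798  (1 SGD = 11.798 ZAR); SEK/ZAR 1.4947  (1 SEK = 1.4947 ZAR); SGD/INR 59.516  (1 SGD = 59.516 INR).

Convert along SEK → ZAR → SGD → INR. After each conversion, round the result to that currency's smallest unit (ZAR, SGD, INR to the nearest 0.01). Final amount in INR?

INR 1,779,473.05

SEK 236,000.00 × 1.4947 = ZAR 352,749.20
ZAR 352,749.20 ÷ 11.798 = SGD 29,899.07
SGD 29,899.07 × 59.516 = INR 1,779,473.05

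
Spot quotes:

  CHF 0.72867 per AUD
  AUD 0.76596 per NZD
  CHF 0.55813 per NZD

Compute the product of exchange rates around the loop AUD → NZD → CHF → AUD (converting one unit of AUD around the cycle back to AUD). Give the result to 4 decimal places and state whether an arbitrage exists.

1.0000 (no arbitrage)

Around AUD → NZD → CHF → AUD: 1 ÷ 0.76596 × 0.55813 ÷ 0.72867 = 0.999996
Product ≈ 1 (deviation 0.000%, within rounding noise).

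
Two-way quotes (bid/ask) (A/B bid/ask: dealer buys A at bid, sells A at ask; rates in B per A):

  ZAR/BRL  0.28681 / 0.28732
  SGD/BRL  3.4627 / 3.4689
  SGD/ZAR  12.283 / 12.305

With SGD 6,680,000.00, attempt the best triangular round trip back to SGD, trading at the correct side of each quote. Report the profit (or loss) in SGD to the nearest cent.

Best loop SGD → ZAR → BRL → SGD:
SGD 6,680,000.00 × 12.283 (sell SGD at bid) = ZAR 82,050,440.00
ZAR 82,050,440.00 × 0.28681 (sell ZAR at bid) = BRL 23,532,886.70
BRL 23,532,886.70 ÷ 3.4689 (buy SGD at ask) = SGD 6,783,962.26

Net profit: SGD 103,962.26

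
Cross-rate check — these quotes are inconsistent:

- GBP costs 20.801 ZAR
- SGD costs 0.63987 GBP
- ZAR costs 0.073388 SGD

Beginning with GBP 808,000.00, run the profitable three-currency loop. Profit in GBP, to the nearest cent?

Profit: GBP 19,199.66

Profitable loop is GBP → SGD → ZAR → GBP:
GBP 808,000.00 ÷ 0.63987 = SGD 1,262,756.50
SGD 1,262,756.50 ÷ 0.073388 = ZAR 17,206,580.06
ZAR 17,206,580.06 ÷ 20.801 = GBP 827,199.66
Profit = GBP 827,199.66 − GBP 808,000.00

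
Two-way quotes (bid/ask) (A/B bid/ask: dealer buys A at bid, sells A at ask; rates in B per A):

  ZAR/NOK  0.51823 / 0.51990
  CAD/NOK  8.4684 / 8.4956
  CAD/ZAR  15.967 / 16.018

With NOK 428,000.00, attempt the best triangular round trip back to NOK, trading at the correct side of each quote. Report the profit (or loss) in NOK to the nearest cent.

Best loop NOK → ZAR → CAD → NOK:
NOK 428,000.00 ÷ 0.51990 (buy ZAR at ask) = ZAR 823,235.24
ZAR 823,235.24 ÷ 16.018 (buy CAD at ask) = CAD 51,394.38
CAD 51,394.38 × 8.4684 (sell CAD at bid) = NOK 435,228.20

Net profit: NOK 7,228.20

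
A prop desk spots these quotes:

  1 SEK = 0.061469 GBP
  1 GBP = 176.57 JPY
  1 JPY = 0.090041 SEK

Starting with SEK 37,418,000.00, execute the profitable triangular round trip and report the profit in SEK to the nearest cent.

Profit: SEK 870,398.03

Profitable loop is SEK → JPY → GBP → SEK:
SEK 37,418,000.00 ÷ 0.090041 = JPY 415,566,242
JPY 415,566,242 ÷ 176.57 = GBP 2,353,549.54
GBP 2,353,549.54 ÷ 0.061469 = SEK 38,288,398.03
Profit = SEK 38,288,398.03 − SEK 37,418,000.00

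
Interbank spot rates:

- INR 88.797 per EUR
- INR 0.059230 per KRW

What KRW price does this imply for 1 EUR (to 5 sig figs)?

1 EUR × 88.797 = 88.797 INR
88.797 INR ÷ 0.059230 = 1499.19 KRW

EUR/KRW = 1499.2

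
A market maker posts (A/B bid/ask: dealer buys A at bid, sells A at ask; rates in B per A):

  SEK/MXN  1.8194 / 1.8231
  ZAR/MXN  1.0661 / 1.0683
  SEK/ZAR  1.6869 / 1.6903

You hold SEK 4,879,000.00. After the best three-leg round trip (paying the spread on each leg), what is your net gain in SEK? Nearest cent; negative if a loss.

Best loop SEK → MXN → ZAR → SEK:
SEK 4,879,000.00 × 1.8194 (sell SEK at bid) = MXN 8,876,852.60
MXN 8,876,852.60 ÷ 1.0683 (buy ZAR at ask) = ZAR 8,309,325.66
ZAR 8,309,325.66 ÷ 1.6903 (buy SEK at ask) = SEK 4,915,888.10

Net profit: SEK 36,888.10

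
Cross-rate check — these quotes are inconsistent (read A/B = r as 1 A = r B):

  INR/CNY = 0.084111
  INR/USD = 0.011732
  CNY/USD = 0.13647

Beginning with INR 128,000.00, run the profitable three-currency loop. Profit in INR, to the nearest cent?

Profitable loop is INR → USD → CNY → INR:
INR 128,000.00 × 0.011732 = USD 1,501.70
USD 1,501.70 ÷ 0.13647 = CNY 11,003.85
CNY 11,003.85 ÷ 0.084111 = INR 130,825.39
Profit = INR 130,825.39 − INR 128,000.00

Profit: INR 2,825.39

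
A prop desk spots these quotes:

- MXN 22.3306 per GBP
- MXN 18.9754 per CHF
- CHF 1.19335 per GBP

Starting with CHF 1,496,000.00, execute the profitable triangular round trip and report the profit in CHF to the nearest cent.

Profit: CHF 21,015.36

Profitable loop is CHF → MXN → GBP → CHF:
CHF 1,496,000.00 × 18.9754 = MXN 28,387,198.40
MXN 28,387,198.40 ÷ 22.3306 = GBP 1,271,224.17
GBP 1,271,224.17 × 1.19335 = CHF 1,517,015.36
Profit = CHF 1,517,015.36 − CHF 1,496,000.00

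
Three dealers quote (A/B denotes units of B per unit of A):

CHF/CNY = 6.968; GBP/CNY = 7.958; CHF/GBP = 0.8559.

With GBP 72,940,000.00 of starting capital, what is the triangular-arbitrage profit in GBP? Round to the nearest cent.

Profit: GBP 1,678,573.07

Profitable loop is GBP → CHF → CNY → GBP:
GBP 72,940,000.00 ÷ 0.8559 = CHF 85,220,236.01
CHF 85,220,236.01 × 6.968 = CNY 593,814,604.51
CNY 593,814,604.51 ÷ 7.958 = GBP 74,618,573.07
Profit = GBP 74,618,573.07 − GBP 72,940,000.00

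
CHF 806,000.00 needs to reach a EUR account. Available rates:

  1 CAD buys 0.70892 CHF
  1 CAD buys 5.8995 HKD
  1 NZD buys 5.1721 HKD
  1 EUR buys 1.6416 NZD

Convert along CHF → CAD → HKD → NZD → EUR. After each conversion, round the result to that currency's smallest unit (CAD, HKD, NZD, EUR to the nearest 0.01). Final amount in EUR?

CHF 806,000.00 ÷ 0.70892 = CAD 1,136,940.70
CAD 1,136,940.70 × 5.8995 = HKD 6,707,381.66
HKD 6,707,381.66 ÷ 5.1721 = NZD 1,296,839.13
NZD 1,296,839.13 ÷ 1.6416 = EUR 789,984.85

EUR 789,984.85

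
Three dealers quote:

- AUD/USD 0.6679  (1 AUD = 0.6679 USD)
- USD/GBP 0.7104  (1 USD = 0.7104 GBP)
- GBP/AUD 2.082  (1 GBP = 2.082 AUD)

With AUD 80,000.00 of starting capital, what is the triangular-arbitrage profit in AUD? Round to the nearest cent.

Profitable loop is AUD → GBP → USD → AUD:
AUD 80,000.00 ÷ 2.082 = GBP 38,424.59
GBP 38,424.59 ÷ 0.7104 = USD 54,088.67
USD 54,088.67 ÷ 0.6679 = AUD 80,983.19
Profit = AUD 80,983.19 − AUD 80,000.00

Profit: AUD 983.19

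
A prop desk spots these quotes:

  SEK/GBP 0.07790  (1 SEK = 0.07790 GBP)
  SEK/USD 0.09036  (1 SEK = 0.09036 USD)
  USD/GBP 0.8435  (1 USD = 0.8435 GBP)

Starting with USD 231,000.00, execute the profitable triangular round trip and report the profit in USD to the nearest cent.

Profit: USD 5,095.73

Profitable loop is USD → SEK → GBP → USD:
USD 231,000.00 ÷ 0.09036 = SEK 2,556,440.90
SEK 2,556,440.90 × 0.07790 = GBP 199,146.75
GBP 199,146.75 ÷ 0.8435 = USD 236,095.73
Profit = USD 236,095.73 − USD 231,000.00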